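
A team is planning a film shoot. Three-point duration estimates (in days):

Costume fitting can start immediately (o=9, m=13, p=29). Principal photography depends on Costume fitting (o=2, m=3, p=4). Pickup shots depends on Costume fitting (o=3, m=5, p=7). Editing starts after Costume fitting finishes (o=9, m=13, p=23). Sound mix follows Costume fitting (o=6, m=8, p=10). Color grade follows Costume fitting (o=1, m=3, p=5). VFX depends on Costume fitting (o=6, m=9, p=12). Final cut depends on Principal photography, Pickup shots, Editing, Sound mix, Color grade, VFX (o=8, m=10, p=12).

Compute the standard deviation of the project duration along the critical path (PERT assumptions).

te_Costume fitting = (9 + 4·13 + 29)/6 = 90/6 = 15; σ²_Costume fitting = ((29−9)/6)² = 11.111
te_Principal photography = (2 + 4·3 + 4)/6 = 18/6 = 3; σ²_Principal photography = ((4−2)/6)² = 0.111
te_Pickup shots = (3 + 4·5 + 7)/6 = 30/6 = 5; σ²_Pickup shots = ((7−3)/6)² = 0.444
te_Editing = (9 + 4·13 + 23)/6 = 84/6 = 14; σ²_Editing = ((23−9)/6)² = 5.444
te_Sound mix = (6 + 4·8 + 10)/6 = 48/6 = 8; σ²_Sound mix = ((10−6)/6)² = 0.444
te_Color grade = (1 + 4·3 + 5)/6 = 18/6 = 3; σ²_Color grade = ((5−1)/6)² = 0.444
te_VFX = (6 + 4·9 + 12)/6 = 54/6 = 9; σ²_VFX = ((12−6)/6)² = 1.000
te_Final cut = (8 + 4·10 + 12)/6 = 60/6 = 10; σ²_Final cut = ((12−8)/6)² = 0.444

Forward pass:
ES_Costume fitting = 0; EF_Costume fitting = 15
ES_Principal photography = 15; EF_Principal photography = 15+3 = 18
ES_Pickup shots = 15; EF_Pickup shots = 15+5 = 20
ES_Editing = 15; EF_Editing = 15+14 = 29
ES_Sound mix = 15; EF_Sound mix = 15+8 = 23
ES_Color grade = 15; EF_Color grade = 15+3 = 18
ES_VFX = 15; EF_VFX = 15+9 = 24
ES_Final cut = max(EF_Principal photography=18, EF_Pickup shots=20, EF_Editing=29, EF_Sound mix=23, EF_Color grade=18, EF_VFX=24) = 29; EF_Final cut = 29+10 = 39
Expected project duration μ = 39 days. Critical path: Costume fitting → Editing → Final cut.

Variance along critical path = 11.111 + 5.444 + 0.444 = 17.000
σ = √17.000 = 4.123 days

4.12 days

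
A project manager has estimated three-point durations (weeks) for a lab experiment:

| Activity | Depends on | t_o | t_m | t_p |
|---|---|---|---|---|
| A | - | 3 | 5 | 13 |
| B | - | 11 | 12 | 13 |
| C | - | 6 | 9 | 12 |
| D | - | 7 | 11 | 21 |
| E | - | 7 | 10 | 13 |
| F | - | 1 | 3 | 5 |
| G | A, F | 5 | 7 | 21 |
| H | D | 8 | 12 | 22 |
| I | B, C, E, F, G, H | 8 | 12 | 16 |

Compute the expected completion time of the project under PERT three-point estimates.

te_A = (3 + 4·5 + 13)/6 = 36/6 = 6
te_B = (11 + 4·12 + 13)/6 = 72/6 = 12
te_C = (6 + 4·9 + 12)/6 = 54/6 = 9
te_D = (7 + 4·11 + 21)/6 = 72/6 = 12
te_E = (7 + 4·10 + 13)/6 = 60/6 = 10
te_F = (1 + 4·3 + 5)/6 = 18/6 = 3
te_G = (5 + 4·7 + 21)/6 = 54/6 = 9
te_H = (8 + 4·12 + 22)/6 = 78/6 = 13
te_I = (8 + 4·12 + 16)/6 = 72/6 = 12

Forward pass:
ES_A = 0; EF_A = 6
ES_B = 0; EF_B = 12
ES_C = 0; EF_C = 9
ES_D = 0; EF_D = 12
ES_E = 0; EF_E = 10
ES_F = 0; EF_F = 3
ES_G = max(EF_A=6, EF_F=3) = 6; EF_G = 6+9 = 15
ES_H = 12; EF_H = 12+13 = 25
ES_I = max(EF_B=12, EF_C=9, EF_E=10, EF_F=3, EF_G=15, EF_H=25) = 25; EF_I = 25+12 = 37
Expected project duration μ = 37 weeks. Critical path: D → H → I.

37 weeks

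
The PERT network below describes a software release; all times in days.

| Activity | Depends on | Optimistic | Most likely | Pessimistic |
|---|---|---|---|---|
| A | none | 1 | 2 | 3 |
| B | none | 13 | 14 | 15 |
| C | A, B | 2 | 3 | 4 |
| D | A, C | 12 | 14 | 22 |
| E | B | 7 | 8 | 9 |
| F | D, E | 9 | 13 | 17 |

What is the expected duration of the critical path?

45 days

te_A = (1 + 4·2 + 3)/6 = 12/6 = 2
te_B = (13 + 4·14 + 15)/6 = 84/6 = 14
te_C = (2 + 4·3 + 4)/6 = 18/6 = 3
te_D = (12 + 4·14 + 22)/6 = 90/6 = 15
te_E = (7 + 4·8 + 9)/6 = 48/6 = 8
te_F = (9 + 4·13 + 17)/6 = 78/6 = 13

Forward pass:
ES_A = 0; EF_A = 2
ES_B = 0; EF_B = 14
ES_C = max(EF_A=2, EF_B=14) = 14; EF_C = 14+3 = 17
ES_D = max(EF_A=2, EF_C=17) = 17; EF_D = 17+15 = 32
ES_E = 14; EF_E = 14+8 = 22
ES_F = max(EF_D=32, EF_E=22) = 32; EF_F = 32+13 = 45
Expected project duration μ = 45 days. Critical path: B → C → D → F.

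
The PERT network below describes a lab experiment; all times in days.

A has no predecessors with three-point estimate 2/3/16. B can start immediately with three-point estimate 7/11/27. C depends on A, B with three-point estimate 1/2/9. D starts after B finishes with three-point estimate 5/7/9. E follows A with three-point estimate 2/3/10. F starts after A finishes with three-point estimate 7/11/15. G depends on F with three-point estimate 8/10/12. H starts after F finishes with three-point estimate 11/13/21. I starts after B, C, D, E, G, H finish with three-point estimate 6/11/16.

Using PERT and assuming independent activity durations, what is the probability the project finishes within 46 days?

0.919

te_A = (2 + 4·3 + 16)/6 = 30/6 = 5; σ²_A = ((16−2)/6)² = 5.444
te_B = (7 + 4·11 + 27)/6 = 78/6 = 13; σ²_B = ((27−7)/6)² = 11.111
te_C = (1 + 4·2 + 9)/6 = 18/6 = 3; σ²_C = ((9−1)/6)² = 1.778
te_D = (5 + 4·7 + 9)/6 = 42/6 = 7; σ²_D = ((9−5)/6)² = 0.444
te_E = (2 + 4·3 + 10)/6 = 24/6 = 4; σ²_E = ((10−2)/6)² = 1.778
te_F = (7 + 4·11 + 15)/6 = 66/6 = 11; σ²_F = ((15−7)/6)² = 1.778
te_G = (8 + 4·10 + 12)/6 = 60/6 = 10; σ²_G = ((12−8)/6)² = 0.444
te_H = (11 + 4·13 + 21)/6 = 84/6 = 14; σ²_H = ((21−11)/6)² = 2.778
te_I = (6 + 4·11 + 16)/6 = 66/6 = 11; σ²_I = ((16−6)/6)² = 2.778

Forward pass:
ES_A = 0; EF_A = 5
ES_B = 0; EF_B = 13
ES_C = max(EF_A=5, EF_B=13) = 13; EF_C = 13+3 = 16
ES_D = 13; EF_D = 13+7 = 20
ES_E = 5; EF_E = 5+4 = 9
ES_F = 5; EF_F = 5+11 = 16
ES_G = 16; EF_G = 16+10 = 26
ES_H = 16; EF_H = 16+14 = 30
ES_I = max(EF_B=13, EF_C=16, EF_D=20, EF_E=9, EF_G=26, EF_H=30) = 30; EF_I = 30+11 = 41
Expected project duration μ = 41 days. Critical path: A → F → H → I.

Variance along critical path = 5.444 + 1.778 + 2.778 + 2.778 = 12.778; σ = √12.778 = 3.575 days.
Z = (46 − 41) / 3.575 = 1.399
P(T ≤ 46) = Φ(1.399) ≈ 0.919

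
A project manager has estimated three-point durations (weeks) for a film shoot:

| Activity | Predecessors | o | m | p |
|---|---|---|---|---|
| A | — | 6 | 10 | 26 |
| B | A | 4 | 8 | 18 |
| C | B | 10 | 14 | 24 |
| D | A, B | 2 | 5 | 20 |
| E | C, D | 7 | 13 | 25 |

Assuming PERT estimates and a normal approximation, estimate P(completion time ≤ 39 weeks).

0.024

te_A = (6 + 4·10 + 26)/6 = 72/6 = 12; σ²_A = ((26−6)/6)² = 11.111
te_B = (4 + 4·8 + 18)/6 = 54/6 = 9; σ²_B = ((18−4)/6)² = 5.444
te_C = (10 + 4·14 + 24)/6 = 90/6 = 15; σ²_C = ((24−10)/6)² = 5.444
te_D = (2 + 4·5 + 20)/6 = 42/6 = 7; σ²_D = ((20−2)/6)² = 9.000
te_E = (7 + 4·13 + 25)/6 = 84/6 = 14; σ²_E = ((25−7)/6)² = 9.000

Forward pass:
ES_A = 0; EF_A = 12
ES_B = 12; EF_B = 12+9 = 21
ES_C = 21; EF_C = 21+15 = 36
ES_D = max(EF_A=12, EF_B=21) = 21; EF_D = 21+7 = 28
ES_E = max(EF_C=36, EF_D=28) = 36; EF_E = 36+14 = 50
Expected project duration μ = 50 weeks. Critical path: A → B → C → E.

Variance along critical path = 11.111 + 5.444 + 5.444 + 9.000 = 31.000; σ = √31.000 = 5.568 weeks.
Z = (39 − 50) / 5.568 = -1.976
P(T ≤ 39) = Φ(-1.976) ≈ 0.024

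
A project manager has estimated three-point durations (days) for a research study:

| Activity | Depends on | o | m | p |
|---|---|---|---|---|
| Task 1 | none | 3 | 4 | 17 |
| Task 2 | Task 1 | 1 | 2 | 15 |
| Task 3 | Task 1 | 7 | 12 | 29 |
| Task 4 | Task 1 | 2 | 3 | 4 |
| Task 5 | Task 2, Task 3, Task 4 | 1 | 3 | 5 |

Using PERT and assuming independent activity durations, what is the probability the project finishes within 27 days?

te_Task 1 = (3 + 4·4 + 17)/6 = 36/6 = 6; σ²_Task 1 = ((17−3)/6)² = 5.444
te_Task 2 = (1 + 4·2 + 15)/6 = 24/6 = 4; σ²_Task 2 = ((15−1)/6)² = 5.444
te_Task 3 = (7 + 4·12 + 29)/6 = 84/6 = 14; σ²_Task 3 = ((29−7)/6)² = 13.444
te_Task 4 = (2 + 4·3 + 4)/6 = 18/6 = 3; σ²_Task 4 = ((4−2)/6)² = 0.111
te_Task 5 = (1 + 4·3 + 5)/6 = 18/6 = 3; σ²_Task 5 = ((5−1)/6)² = 0.444

Forward pass:
ES_Task 1 = 0; EF_Task 1 = 6
ES_Task 2 = 6; EF_Task 2 = 6+4 = 10
ES_Task 3 = 6; EF_Task 3 = 6+14 = 20
ES_Task 4 = 6; EF_Task 4 = 6+3 = 9
ES_Task 5 = max(EF_Task 2=10, EF_Task 3=20, EF_Task 4=9) = 20; EF_Task 5 = 20+3 = 23
Expected project duration μ = 23 days. Critical path: Task 1 → Task 3 → Task 5.

Variance along critical path = 5.444 + 13.444 + 0.444 = 19.333; σ = √19.333 = 4.397 days.
Z = (27 − 23) / 4.397 = 0.910
P(T ≤ 27) = Φ(0.910) ≈ 0.819

0.819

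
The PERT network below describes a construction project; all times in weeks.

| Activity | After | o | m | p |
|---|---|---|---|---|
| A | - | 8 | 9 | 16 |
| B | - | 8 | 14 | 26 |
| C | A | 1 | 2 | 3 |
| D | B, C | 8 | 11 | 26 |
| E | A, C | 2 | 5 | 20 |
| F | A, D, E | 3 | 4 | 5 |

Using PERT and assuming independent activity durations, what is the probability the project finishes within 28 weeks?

te_A = (8 + 4·9 + 16)/6 = 60/6 = 10; σ²_A = ((16−8)/6)² = 1.778
te_B = (8 + 4·14 + 26)/6 = 90/6 = 15; σ²_B = ((26−8)/6)² = 9.000
te_C = (1 + 4·2 + 3)/6 = 12/6 = 2; σ²_C = ((3−1)/6)² = 0.111
te_D = (8 + 4·11 + 26)/6 = 78/6 = 13; σ²_D = ((26−8)/6)² = 9.000
te_E = (2 + 4·5 + 20)/6 = 42/6 = 7; σ²_E = ((20−2)/6)² = 9.000
te_F = (3 + 4·4 + 5)/6 = 24/6 = 4; σ²_F = ((5−3)/6)² = 0.111

Forward pass:
ES_A = 0; EF_A = 10
ES_B = 0; EF_B = 15
ES_C = 10; EF_C = 10+2 = 12
ES_D = max(EF_B=15, EF_C=12) = 15; EF_D = 15+13 = 28
ES_E = max(EF_A=10, EF_C=12) = 12; EF_E = 12+7 = 19
ES_F = max(EF_A=10, EF_D=28, EF_E=19) = 28; EF_F = 28+4 = 32
Expected project duration μ = 32 weeks. Critical path: B → D → F.

Variance along critical path = 9.000 + 9.000 + 0.111 = 18.111; σ = √18.111 = 4.256 weeks.
Z = (28 − 32) / 4.256 = -0.940
P(T ≤ 28) = Φ(-0.940) ≈ 0.174

0.174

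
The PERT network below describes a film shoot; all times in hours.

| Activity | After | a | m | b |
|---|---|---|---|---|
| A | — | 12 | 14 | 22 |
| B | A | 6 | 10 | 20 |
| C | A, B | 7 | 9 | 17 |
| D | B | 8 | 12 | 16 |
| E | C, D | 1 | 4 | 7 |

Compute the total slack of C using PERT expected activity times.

te_A = (12 + 4·14 + 22)/6 = 90/6 = 15
te_B = (6 + 4·10 + 20)/6 = 66/6 = 11
te_C = (7 + 4·9 + 17)/6 = 60/6 = 10
te_D = (8 + 4·12 + 16)/6 = 72/6 = 12
te_E = (1 + 4·4 + 7)/6 = 24/6 = 4

Forward pass:
ES_A = 0; EF_A = 15
ES_B = 15; EF_B = 15+11 = 26
ES_C = max(EF_A=15, EF_B=26) = 26; EF_C = 26+10 = 36
ES_D = 26; EF_D = 26+12 = 38
ES_E = max(EF_C=36, EF_D=38) = 38; EF_E = 38+4 = 42
Expected project duration μ = 42 hours. Critical path: A → B → D → E.

Backward pass:
LF_E = 42; LS_E = 42−4 = 38
LF_D = LS_E = 38; LS_D = 38−12 = 26
LF_C = LS_E = 38; LS_C = 38−10 = 28
LF_B = min(LS_C=28, LS_D=26) = 26; LS_B = 26−11 = 15
LF_A = min(LS_B=15, LS_C=28) = 15; LS_A = 15−15 = 0
Slack_C = LS_C − ES_C = 28 − 26 = 2

2 hours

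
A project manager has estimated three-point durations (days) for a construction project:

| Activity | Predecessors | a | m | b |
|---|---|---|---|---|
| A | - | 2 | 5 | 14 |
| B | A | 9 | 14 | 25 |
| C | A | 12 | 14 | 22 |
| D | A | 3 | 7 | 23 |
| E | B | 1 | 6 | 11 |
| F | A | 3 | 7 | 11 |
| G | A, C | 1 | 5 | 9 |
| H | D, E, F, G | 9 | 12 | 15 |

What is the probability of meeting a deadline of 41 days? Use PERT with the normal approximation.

te_A = (2 + 4·5 + 14)/6 = 36/6 = 6; σ²_A = ((14−2)/6)² = 4.000
te_B = (9 + 4·14 + 25)/6 = 90/6 = 15; σ²_B = ((25−9)/6)² = 7.111
te_C = (12 + 4·14 + 22)/6 = 90/6 = 15; σ²_C = ((22−12)/6)² = 2.778
te_D = (3 + 4·7 + 23)/6 = 54/6 = 9; σ²_D = ((23−3)/6)² = 11.111
te_E = (1 + 4·6 + 11)/6 = 36/6 = 6; σ²_E = ((11−1)/6)² = 2.778
te_F = (3 + 4·7 + 11)/6 = 42/6 = 7; σ²_F = ((11−3)/6)² = 1.778
te_G = (1 + 4·5 + 9)/6 = 30/6 = 5; σ²_G = ((9−1)/6)² = 1.778
te_H = (9 + 4·12 + 15)/6 = 72/6 = 12; σ²_H = ((15−9)/6)² = 1.000

Forward pass:
ES_A = 0; EF_A = 6
ES_B = 6; EF_B = 6+15 = 21
ES_C = 6; EF_C = 6+15 = 21
ES_D = 6; EF_D = 6+9 = 15
ES_E = 21; EF_E = 21+6 = 27
ES_F = 6; EF_F = 6+7 = 13
ES_G = max(EF_A=6, EF_C=21) = 21; EF_G = 21+5 = 26
ES_H = max(EF_D=15, EF_E=27, EF_F=13, EF_G=26) = 27; EF_H = 27+12 = 39
Expected project duration μ = 39 days. Critical path: A → B → E → H.

Variance along critical path = 4.000 + 7.111 + 2.778 + 1.000 = 14.889; σ = √14.889 = 3.859 days.
Z = (41 − 39) / 3.859 = 0.518
P(T ≤ 41) = Φ(0.518) ≈ 0.698

0.698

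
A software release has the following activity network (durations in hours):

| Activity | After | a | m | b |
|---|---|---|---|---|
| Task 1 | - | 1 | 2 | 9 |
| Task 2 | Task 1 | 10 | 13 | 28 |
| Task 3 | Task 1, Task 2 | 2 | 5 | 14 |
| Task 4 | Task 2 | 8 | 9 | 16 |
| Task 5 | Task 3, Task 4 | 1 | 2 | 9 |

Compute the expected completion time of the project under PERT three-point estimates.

te_Task 1 = (1 + 4·2 + 9)/6 = 18/6 = 3
te_Task 2 = (10 + 4·13 + 28)/6 = 90/6 = 15
te_Task 3 = (2 + 4·5 + 14)/6 = 36/6 = 6
te_Task 4 = (8 + 4·9 + 16)/6 = 60/6 = 10
te_Task 5 = (1 + 4·2 + 9)/6 = 18/6 = 3

Forward pass:
ES_Task 1 = 0; EF_Task 1 = 3
ES_Task 2 = 3; EF_Task 2 = 3+15 = 18
ES_Task 3 = max(EF_Task 1=3, EF_Task 2=18) = 18; EF_Task 3 = 18+6 = 24
ES_Task 4 = 18; EF_Task 4 = 18+10 = 28
ES_Task 5 = max(EF_Task 3=24, EF_Task 4=28) = 28; EF_Task 5 = 28+3 = 31
Expected project duration μ = 31 hours. Critical path: Task 1 → Task 2 → Task 4 → Task 5.

31 hours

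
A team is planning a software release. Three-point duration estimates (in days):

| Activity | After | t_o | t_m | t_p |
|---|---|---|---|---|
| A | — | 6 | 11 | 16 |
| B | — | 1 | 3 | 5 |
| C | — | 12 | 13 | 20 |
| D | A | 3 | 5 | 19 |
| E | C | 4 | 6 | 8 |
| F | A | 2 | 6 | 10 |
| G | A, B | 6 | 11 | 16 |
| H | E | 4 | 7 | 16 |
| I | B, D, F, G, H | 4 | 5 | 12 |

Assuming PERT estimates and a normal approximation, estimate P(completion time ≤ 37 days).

te_A = (6 + 4·11 + 16)/6 = 66/6 = 11; σ²_A = ((16−6)/6)² = 2.778
te_B = (1 + 4·3 + 5)/6 = 18/6 = 3; σ²_B = ((5−1)/6)² = 0.444
te_C = (12 + 4·13 + 20)/6 = 84/6 = 14; σ²_C = ((20−12)/6)² = 1.778
te_D = (3 + 4·5 + 19)/6 = 42/6 = 7; σ²_D = ((19−3)/6)² = 7.111
te_E = (4 + 4·6 + 8)/6 = 36/6 = 6; σ²_E = ((8−4)/6)² = 0.444
te_F = (2 + 4·6 + 10)/6 = 36/6 = 6; σ²_F = ((10−2)/6)² = 1.778
te_G = (6 + 4·11 + 16)/6 = 66/6 = 11; σ²_G = ((16−6)/6)² = 2.778
te_H = (4 + 4·7 + 16)/6 = 48/6 = 8; σ²_H = ((16−4)/6)² = 4.000
te_I = (4 + 4·5 + 12)/6 = 36/6 = 6; σ²_I = ((12−4)/6)² = 1.778

Forward pass:
ES_A = 0; EF_A = 11
ES_B = 0; EF_B = 3
ES_C = 0; EF_C = 14
ES_D = 11; EF_D = 11+7 = 18
ES_E = 14; EF_E = 14+6 = 20
ES_F = 11; EF_F = 11+6 = 17
ES_G = max(EF_A=11, EF_B=3) = 11; EF_G = 11+11 = 22
ES_H = 20; EF_H = 20+8 = 28
ES_I = max(EF_B=3, EF_D=18, EF_F=17, EF_G=22, EF_H=28) = 28; EF_I = 28+6 = 34
Expected project duration μ = 34 days. Critical path: C → E → H → I.

Variance along critical path = 1.778 + 0.444 + 4.000 + 1.778 = 8.000; σ = √8.000 = 2.828 days.
Z = (37 − 34) / 2.828 = 1.061
P(T ≤ 37) = Φ(1.061) ≈ 0.856

0.856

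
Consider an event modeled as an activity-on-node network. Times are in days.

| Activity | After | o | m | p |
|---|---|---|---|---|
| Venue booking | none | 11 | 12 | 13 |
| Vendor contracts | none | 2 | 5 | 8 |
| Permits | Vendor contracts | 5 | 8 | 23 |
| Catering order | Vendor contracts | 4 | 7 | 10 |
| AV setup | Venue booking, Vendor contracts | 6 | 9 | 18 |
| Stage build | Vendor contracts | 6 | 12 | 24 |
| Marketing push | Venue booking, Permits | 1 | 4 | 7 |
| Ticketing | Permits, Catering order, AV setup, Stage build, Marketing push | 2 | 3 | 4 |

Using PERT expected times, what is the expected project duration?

te_Venue booking = (11 + 4·12 + 13)/6 = 72/6 = 12
te_Vendor contracts = (2 + 4·5 + 8)/6 = 30/6 = 5
te_Permits = (5 + 4·8 + 23)/6 = 60/6 = 10
te_Catering order = (4 + 4·7 + 10)/6 = 42/6 = 7
te_AV setup = (6 + 4·9 + 18)/6 = 60/6 = 10
te_Stage build = (6 + 4·12 + 24)/6 = 78/6 = 13
te_Marketing push = (1 + 4·4 + 7)/6 = 24/6 = 4
te_Ticketing = (2 + 4·3 + 4)/6 = 18/6 = 3

Forward pass:
ES_Venue booking = 0; EF_Venue booking = 12
ES_Vendor contracts = 0; EF_Vendor contracts = 5
ES_Permits = 5; EF_Permits = 5+10 = 15
ES_Catering order = 5; EF_Catering order = 5+7 = 12
ES_AV setup = max(EF_Venue booking=12, EF_Vendor contracts=5) = 12; EF_AV setup = 12+10 = 22
ES_Stage build = 5; EF_Stage build = 5+13 = 18
ES_Marketing push = max(EF_Venue booking=12, EF_Permits=15) = 15; EF_Marketing push = 15+4 = 19
ES_Ticketing = max(EF_Permits=15, EF_Catering order=12, EF_AV setup=22, EF_Stage build=18, EF_Marketing push=19) = 22; EF_Ticketing = 22+3 = 25
Expected project duration μ = 25 days. Critical path: Venue booking → AV setup → Ticketing.

25 days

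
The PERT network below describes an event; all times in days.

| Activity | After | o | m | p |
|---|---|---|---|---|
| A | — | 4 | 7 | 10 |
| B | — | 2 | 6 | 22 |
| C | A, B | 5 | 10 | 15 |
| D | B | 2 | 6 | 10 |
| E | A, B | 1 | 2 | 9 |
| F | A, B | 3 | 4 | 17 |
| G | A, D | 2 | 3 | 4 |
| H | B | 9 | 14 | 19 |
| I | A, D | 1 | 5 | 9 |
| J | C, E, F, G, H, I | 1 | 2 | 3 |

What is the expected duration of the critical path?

te_A = (4 + 4·7 + 10)/6 = 42/6 = 7
te_B = (2 + 4·6 + 22)/6 = 48/6 = 8
te_C = (5 + 4·10 + 15)/6 = 60/6 = 10
te_D = (2 + 4·6 + 10)/6 = 36/6 = 6
te_E = (1 + 4·2 + 9)/6 = 18/6 = 3
te_F = (3 + 4·4 + 17)/6 = 36/6 = 6
te_G = (2 + 4·3 + 4)/6 = 18/6 = 3
te_H = (9 + 4·14 + 19)/6 = 84/6 = 14
te_I = (1 + 4·5 + 9)/6 = 30/6 = 5
te_J = (1 + 4·2 + 3)/6 = 12/6 = 2

Forward pass:
ES_A = 0; EF_A = 7
ES_B = 0; EF_B = 8
ES_C = max(EF_A=7, EF_B=8) = 8; EF_C = 8+10 = 18
ES_D = 8; EF_D = 8+6 = 14
ES_E = max(EF_A=7, EF_B=8) = 8; EF_E = 8+3 = 11
ES_F = max(EF_A=7, EF_B=8) = 8; EF_F = 8+6 = 14
ES_G = max(EF_A=7, EF_D=14) = 14; EF_G = 14+3 = 17
ES_H = 8; EF_H = 8+14 = 22
ES_I = max(EF_A=7, EF_D=14) = 14; EF_I = 14+5 = 19
ES_J = max(EF_C=18, EF_E=11, EF_F=14, EF_G=17, EF_H=22, EF_I=19) = 22; EF_J = 22+2 = 24
Expected project duration μ = 24 days. Critical path: B → H → J.

24 days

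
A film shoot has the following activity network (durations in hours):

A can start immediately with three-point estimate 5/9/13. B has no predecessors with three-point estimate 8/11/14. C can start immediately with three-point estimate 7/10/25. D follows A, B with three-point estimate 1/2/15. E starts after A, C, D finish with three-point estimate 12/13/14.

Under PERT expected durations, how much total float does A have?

2 hours

te_A = (5 + 4·9 + 13)/6 = 54/6 = 9
te_B = (8 + 4·11 + 14)/6 = 66/6 = 11
te_C = (7 + 4·10 + 25)/6 = 72/6 = 12
te_D = (1 + 4·2 + 15)/6 = 24/6 = 4
te_E = (12 + 4·13 + 14)/6 = 78/6 = 13

Forward pass:
ES_A = 0; EF_A = 9
ES_B = 0; EF_B = 11
ES_C = 0; EF_C = 12
ES_D = max(EF_A=9, EF_B=11) = 11; EF_D = 11+4 = 15
ES_E = max(EF_A=9, EF_C=12, EF_D=15) = 15; EF_E = 15+13 = 28
Expected project duration μ = 28 hours. Critical path: B → D → E.

Backward pass:
LF_E = 28; LS_E = 28−13 = 15
LF_D = LS_E = 15; LS_D = 15−4 = 11
LF_C = LS_E = 15; LS_C = 15−12 = 3
LF_B = LS_D = 11; LS_B = 11−11 = 0
LF_A = min(LS_D=11, LS_E=15) = 11; LS_A = 11−9 = 2
Slack_A = LS_A − ES_A = 2 − 0 = 2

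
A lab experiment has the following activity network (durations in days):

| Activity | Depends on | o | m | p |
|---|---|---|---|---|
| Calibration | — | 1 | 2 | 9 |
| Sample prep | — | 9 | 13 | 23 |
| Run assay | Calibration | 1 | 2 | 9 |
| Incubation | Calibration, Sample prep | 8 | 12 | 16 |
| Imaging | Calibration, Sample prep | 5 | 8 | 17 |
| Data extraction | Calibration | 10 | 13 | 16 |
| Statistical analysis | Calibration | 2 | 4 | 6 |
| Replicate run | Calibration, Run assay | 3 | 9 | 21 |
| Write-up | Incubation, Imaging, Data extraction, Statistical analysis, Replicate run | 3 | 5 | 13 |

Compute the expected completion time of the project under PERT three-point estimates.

32 days

te_Calibration = (1 + 4·2 + 9)/6 = 18/6 = 3
te_Sample prep = (9 + 4·13 + 23)/6 = 84/6 = 14
te_Run assay = (1 + 4·2 + 9)/6 = 18/6 = 3
te_Incubation = (8 + 4·12 + 16)/6 = 72/6 = 12
te_Imaging = (5 + 4·8 + 17)/6 = 54/6 = 9
te_Data extraction = (10 + 4·13 + 16)/6 = 78/6 = 13
te_Statistical analysis = (2 + 4·4 + 6)/6 = 24/6 = 4
te_Replicate run = (3 + 4·9 + 21)/6 = 60/6 = 10
te_Write-up = (3 + 4·5 + 13)/6 = 36/6 = 6

Forward pass:
ES_Calibration = 0; EF_Calibration = 3
ES_Sample prep = 0; EF_Sample prep = 14
ES_Run assay = 3; EF_Run assay = 3+3 = 6
ES_Incubation = max(EF_Calibration=3, EF_Sample prep=14) = 14; EF_Incubation = 14+12 = 26
ES_Imaging = max(EF_Calibration=3, EF_Sample prep=14) = 14; EF_Imaging = 14+9 = 23
ES_Data extraction = 3; EF_Data extraction = 3+13 = 16
ES_Statistical analysis = 3; EF_Statistical analysis = 3+4 = 7
ES_Replicate run = max(EF_Calibration=3, EF_Run assay=6) = 6; EF_Replicate run = 6+10 = 16
ES_Write-up = max(EF_Incubation=26, EF_Imaging=23, EF_Data extraction=16, EF_Statistical analysis=7, EF_Replicate run=16) = 26; EF_Write-up = 26+6 = 32
Expected project duration μ = 32 days. Critical path: Sample prep → Incubation → Write-up.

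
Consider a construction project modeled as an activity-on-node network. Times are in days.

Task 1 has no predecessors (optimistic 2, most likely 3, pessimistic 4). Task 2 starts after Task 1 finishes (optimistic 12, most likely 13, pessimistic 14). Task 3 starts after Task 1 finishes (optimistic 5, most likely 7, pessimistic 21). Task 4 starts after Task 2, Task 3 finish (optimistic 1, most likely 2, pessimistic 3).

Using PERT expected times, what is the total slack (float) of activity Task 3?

4 days

te_Task 1 = (2 + 4·3 + 4)/6 = 18/6 = 3
te_Task 2 = (12 + 4·13 + 14)/6 = 78/6 = 13
te_Task 3 = (5 + 4·7 + 21)/6 = 54/6 = 9
te_Task 4 = (1 + 4·2 + 3)/6 = 12/6 = 2

Forward pass:
ES_Task 1 = 0; EF_Task 1 = 3
ES_Task 2 = 3; EF_Task 2 = 3+13 = 16
ES_Task 3 = 3; EF_Task 3 = 3+9 = 12
ES_Task 4 = max(EF_Task 2=16, EF_Task 3=12) = 16; EF_Task 4 = 16+2 = 18
Expected project duration μ = 18 days. Critical path: Task 1 → Task 2 → Task 4.

Backward pass:
LF_Task 4 = 18; LS_Task 4 = 18−2 = 16
LF_Task 3 = LS_Task 4 = 16; LS_Task 3 = 16−9 = 7
LF_Task 2 = LS_Task 4 = 16; LS_Task 2 = 16−13 = 3
LF_Task 1 = min(LS_Task 2=3, LS_Task 3=7) = 3; LS_Task 1 = 3−3 = 0
Slack_Task 3 = LS_Task 3 − ES_Task 3 = 7 − 3 = 4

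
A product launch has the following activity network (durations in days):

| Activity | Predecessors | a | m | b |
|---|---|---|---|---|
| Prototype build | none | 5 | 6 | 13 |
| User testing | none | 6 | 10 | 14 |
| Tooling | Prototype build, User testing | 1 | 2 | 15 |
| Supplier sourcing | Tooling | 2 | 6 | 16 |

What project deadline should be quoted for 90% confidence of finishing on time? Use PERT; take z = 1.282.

25.6 days

te_Prototype build = (5 + 4·6 + 13)/6 = 42/6 = 7; σ²_Prototype build = ((13−5)/6)² = 1.778
te_User testing = (6 + 4·10 + 14)/6 = 60/6 = 10; σ²_User testing = ((14−6)/6)² = 1.778
te_Tooling = (1 + 4·2 + 15)/6 = 24/6 = 4; σ²_Tooling = ((15−1)/6)² = 5.444
te_Supplier sourcing = (2 + 4·6 + 16)/6 = 42/6 = 7; σ²_Supplier sourcing = ((16−2)/6)² = 5.444

Forward pass:
ES_Prototype build = 0; EF_Prototype build = 7
ES_User testing = 0; EF_User testing = 10
ES_Tooling = max(EF_Prototype build=7, EF_User testing=10) = 10; EF_Tooling = 10+4 = 14
ES_Supplier sourcing = 14; EF_Supplier sourcing = 14+7 = 21
Expected project duration μ = 21 days. Critical path: User testing → Tooling → Supplier sourcing.

Variance along critical path = 1.778 + 5.444 + 5.444 = 12.667; σ = 3.559 days.
D = μ + z·σ = 21 + 1.282·3.559 = 25.6 days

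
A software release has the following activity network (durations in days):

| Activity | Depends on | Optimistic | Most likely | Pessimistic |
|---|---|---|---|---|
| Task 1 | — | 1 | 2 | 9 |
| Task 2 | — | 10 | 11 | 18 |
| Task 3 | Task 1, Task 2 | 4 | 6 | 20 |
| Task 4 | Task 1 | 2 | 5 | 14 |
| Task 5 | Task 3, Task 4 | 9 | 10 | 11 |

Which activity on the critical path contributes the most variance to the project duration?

te_Task 1 = (1 + 4·2 + 9)/6 = 18/6 = 3; σ²_Task 1 = ((9−1)/6)² = 1.778
te_Task 2 = (10 + 4·11 + 18)/6 = 72/6 = 12; σ²_Task 2 = ((18−10)/6)² = 1.778
te_Task 3 = (4 + 4·6 + 20)/6 = 48/6 = 8; σ²_Task 3 = ((20−4)/6)² = 7.111
te_Task 4 = (2 + 4·5 + 14)/6 = 36/6 = 6; σ²_Task 4 = ((14−2)/6)² = 4.000
te_Task 5 = (9 + 4·10 + 11)/6 = 60/6 = 10; σ²_Task 5 = ((11−9)/6)² = 0.111

Forward pass:
ES_Task 1 = 0; EF_Task 1 = 3
ES_Task 2 = 0; EF_Task 2 = 12
ES_Task 3 = max(EF_Task 1=3, EF_Task 2=12) = 12; EF_Task 3 = 12+8 = 20
ES_Task 4 = 3; EF_Task 4 = 3+6 = 9
ES_Task 5 = max(EF_Task 3=20, EF_Task 4=9) = 20; EF_Task 5 = 20+10 = 30
Expected project duration μ = 30 days. Critical path: Task 2 → Task 3 → Task 5.

Variances on critical path: σ²_Task 2=1.778, σ²_Task 3=7.111, σ²_Task 5=0.111.
Largest is σ²_Task 3 = 7.111.

Task 3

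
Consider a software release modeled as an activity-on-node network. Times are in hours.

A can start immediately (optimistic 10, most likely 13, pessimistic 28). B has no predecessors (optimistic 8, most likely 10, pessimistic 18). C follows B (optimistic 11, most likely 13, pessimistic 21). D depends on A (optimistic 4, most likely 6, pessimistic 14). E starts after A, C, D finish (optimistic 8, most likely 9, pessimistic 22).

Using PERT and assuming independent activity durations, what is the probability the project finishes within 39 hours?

te_A = (10 + 4·13 + 28)/6 = 90/6 = 15; σ²_A = ((28−10)/6)² = 9.000
te_B = (8 + 4·10 + 18)/6 = 66/6 = 11; σ²_B = ((18−8)/6)² = 2.778
te_C = (11 + 4·13 + 21)/6 = 84/6 = 14; σ²_C = ((21−11)/6)² = 2.778
te_D = (4 + 4·6 + 14)/6 = 42/6 = 7; σ²_D = ((14−4)/6)² = 2.778
te_E = (8 + 4·9 + 22)/6 = 66/6 = 11; σ²_E = ((22−8)/6)² = 5.444

Forward pass:
ES_A = 0; EF_A = 15
ES_B = 0; EF_B = 11
ES_C = 11; EF_C = 11+14 = 25
ES_D = 15; EF_D = 15+7 = 22
ES_E = max(EF_A=15, EF_C=25, EF_D=22) = 25; EF_E = 25+11 = 36
Expected project duration μ = 36 hours. Critical path: B → C → E.

Variance along critical path = 2.778 + 2.778 + 5.444 = 11.000; σ = √11.000 = 3.317 hours.
Z = (39 − 36) / 3.317 = 0.905
P(T ≤ 39) = Φ(0.905) ≈ 0.817

0.817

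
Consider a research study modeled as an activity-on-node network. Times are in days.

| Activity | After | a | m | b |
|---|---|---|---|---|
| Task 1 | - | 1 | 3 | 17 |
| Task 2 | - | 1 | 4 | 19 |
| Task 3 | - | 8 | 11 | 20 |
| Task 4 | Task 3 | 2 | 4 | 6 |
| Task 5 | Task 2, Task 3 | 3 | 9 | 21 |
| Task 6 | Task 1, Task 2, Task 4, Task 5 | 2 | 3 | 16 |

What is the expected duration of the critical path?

27 days

te_Task 1 = (1 + 4·3 + 17)/6 = 30/6 = 5
te_Task 2 = (1 + 4·4 + 19)/6 = 36/6 = 6
te_Task 3 = (8 + 4·11 + 20)/6 = 72/6 = 12
te_Task 4 = (2 + 4·4 + 6)/6 = 24/6 = 4
te_Task 5 = (3 + 4·9 + 21)/6 = 60/6 = 10
te_Task 6 = (2 + 4·3 + 16)/6 = 30/6 = 5

Forward pass:
ES_Task 1 = 0; EF_Task 1 = 5
ES_Task 2 = 0; EF_Task 2 = 6
ES_Task 3 = 0; EF_Task 3 = 12
ES_Task 4 = 12; EF_Task 4 = 12+4 = 16
ES_Task 5 = max(EF_Task 2=6, EF_Task 3=12) = 12; EF_Task 5 = 12+10 = 22
ES_Task 6 = max(EF_Task 1=5, EF_Task 2=6, EF_Task 4=16, EF_Task 5=22) = 22; EF_Task 6 = 22+5 = 27
Expected project duration μ = 27 days. Critical path: Task 3 → Task 5 → Task 6.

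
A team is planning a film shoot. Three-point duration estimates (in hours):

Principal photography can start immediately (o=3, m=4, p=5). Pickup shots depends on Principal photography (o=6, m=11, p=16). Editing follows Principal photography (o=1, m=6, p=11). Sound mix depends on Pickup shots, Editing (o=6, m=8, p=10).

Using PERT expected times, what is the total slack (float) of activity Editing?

5 hours

te_Principal photography = (3 + 4·4 + 5)/6 = 24/6 = 4
te_Pickup shots = (6 + 4·11 + 16)/6 = 66/6 = 11
te_Editing = (1 + 4·6 + 11)/6 = 36/6 = 6
te_Sound mix = (6 + 4·8 + 10)/6 = 48/6 = 8

Forward pass:
ES_Principal photography = 0; EF_Principal photography = 4
ES_Pickup shots = 4; EF_Pickup shots = 4+11 = 15
ES_Editing = 4; EF_Editing = 4+6 = 10
ES_Sound mix = max(EF_Pickup shots=15, EF_Editing=10) = 15; EF_Sound mix = 15+8 = 23
Expected project duration μ = 23 hours. Critical path: Principal photography → Pickup shots → Sound mix.

Backward pass:
LF_Sound mix = 23; LS_Sound mix = 23−8 = 15
LF_Editing = LS_Sound mix = 15; LS_Editing = 15−6 = 9
LF_Pickup shots = LS_Sound mix = 15; LS_Pickup shots = 15−11 = 4
LF_Principal photography = min(LS_Pickup shots=4, LS_Editing=9) = 4; LS_Principal photography = 4−4 = 0
Slack_Editing = LS_Editing − ES_Editing = 9 − 4 = 5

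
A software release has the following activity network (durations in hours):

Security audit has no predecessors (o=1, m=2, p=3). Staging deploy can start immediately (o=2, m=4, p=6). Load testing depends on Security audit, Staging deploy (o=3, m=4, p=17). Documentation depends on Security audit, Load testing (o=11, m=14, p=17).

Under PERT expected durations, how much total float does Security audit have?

te_Security audit = (1 + 4·2 + 3)/6 = 12/6 = 2
te_Staging deploy = (2 + 4·4 + 6)/6 = 24/6 = 4
te_Load testing = (3 + 4·4 + 17)/6 = 36/6 = 6
te_Documentation = (11 + 4·14 + 17)/6 = 84/6 = 14

Forward pass:
ES_Security audit = 0; EF_Security audit = 2
ES_Staging deploy = 0; EF_Staging deploy = 4
ES_Load testing = max(EF_Security audit=2, EF_Staging deploy=4) = 4; EF_Load testing = 4+6 = 10
ES_Documentation = max(EF_Security audit=2, EF_Load testing=10) = 10; EF_Documentation = 10+14 = 24
Expected project duration μ = 24 hours. Critical path: Staging deploy → Load testing → Documentation.

Backward pass:
LF_Documentation = 24; LS_Documentation = 24−14 = 10
LF_Load testing = LS_Documentation = 10; LS_Load testing = 10−6 = 4
LF_Staging deploy = LS_Load testing = 4; LS_Staging deploy = 4−4 = 0
LF_Security audit = min(LS_Load testing=4, LS_Documentation=10) = 4; LS_Security audit = 4−2 = 2
Slack_Security audit = LS_Security audit − ES_Security audit = 2 − 0 = 2

2 hours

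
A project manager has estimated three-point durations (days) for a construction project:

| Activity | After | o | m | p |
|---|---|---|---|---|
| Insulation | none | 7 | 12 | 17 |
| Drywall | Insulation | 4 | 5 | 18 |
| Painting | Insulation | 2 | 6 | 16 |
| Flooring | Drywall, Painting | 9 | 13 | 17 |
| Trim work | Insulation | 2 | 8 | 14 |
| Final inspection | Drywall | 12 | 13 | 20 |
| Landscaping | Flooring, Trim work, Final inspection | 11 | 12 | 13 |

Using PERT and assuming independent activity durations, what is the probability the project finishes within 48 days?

0.827

te_Insulation = (7 + 4·12 + 17)/6 = 72/6 = 12; σ²_Insulation = ((17−7)/6)² = 2.778
te_Drywall = (4 + 4·5 + 18)/6 = 42/6 = 7; σ²_Drywall = ((18−4)/6)² = 5.444
te_Painting = (2 + 4·6 + 16)/6 = 42/6 = 7; σ²_Painting = ((16−2)/6)² = 5.444
te_Flooring = (9 + 4·13 + 17)/6 = 78/6 = 13; σ²_Flooring = ((17−9)/6)² = 1.778
te_Trim work = (2 + 4·8 + 14)/6 = 48/6 = 8; σ²_Trim work = ((14−2)/6)² = 4.000
te_Final inspection = (12 + 4·13 + 20)/6 = 84/6 = 14; σ²_Final inspection = ((20−12)/6)² = 1.778
te_Landscaping = (11 + 4·12 + 13)/6 = 72/6 = 12; σ²_Landscaping = ((13−11)/6)² = 0.111

Forward pass:
ES_Insulation = 0; EF_Insulation = 12
ES_Drywall = 12; EF_Drywall = 12+7 = 19
ES_Painting = 12; EF_Painting = 12+7 = 19
ES_Flooring = max(EF_Drywall=19, EF_Painting=19) = 19; EF_Flooring = 19+13 = 32
ES_Trim work = 12; EF_Trim work = 12+8 = 20
ES_Final inspection = 19; EF_Final inspection = 19+14 = 33
ES_Landscaping = max(EF_Flooring=32, EF_Trim work=20, EF_Final inspection=33) = 33; EF_Landscaping = 33+12 = 45
Expected project duration μ = 45 days. Critical path: Insulation → Drywall → Final inspection → Landscaping.

Variance along critical path = 2.778 + 5.444 + 1.778 + 0.111 = 10.111; σ = √10.111 = 3.180 days.
Z = (48 − 45) / 3.180 = 0.943
P(T ≤ 48) = Φ(0.943) ≈ 0.827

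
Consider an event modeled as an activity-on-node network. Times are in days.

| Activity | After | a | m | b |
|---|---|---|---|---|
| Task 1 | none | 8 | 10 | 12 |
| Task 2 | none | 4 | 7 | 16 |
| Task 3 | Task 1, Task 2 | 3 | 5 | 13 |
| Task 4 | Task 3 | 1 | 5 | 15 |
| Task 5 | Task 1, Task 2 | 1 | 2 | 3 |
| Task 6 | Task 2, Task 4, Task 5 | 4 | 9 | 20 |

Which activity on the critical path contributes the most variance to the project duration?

te_Task 1 = (8 + 4·10 + 12)/6 = 60/6 = 10; σ²_Task 1 = ((12−8)/6)² = 0.444
te_Task 2 = (4 + 4·7 + 16)/6 = 48/6 = 8; σ²_Task 2 = ((16−4)/6)² = 4.000
te_Task 3 = (3 + 4·5 + 13)/6 = 36/6 = 6; σ²_Task 3 = ((13−3)/6)² = 2.778
te_Task 4 = (1 + 4·5 + 15)/6 = 36/6 = 6; σ²_Task 4 = ((15−1)/6)² = 5.444
te_Task 5 = (1 + 4·2 + 3)/6 = 12/6 = 2; σ²_Task 5 = ((3−1)/6)² = 0.111
te_Task 6 = (4 + 4·9 + 20)/6 = 60/6 = 10; σ²_Task 6 = ((20−4)/6)² = 7.111

Forward pass:
ES_Task 1 = 0; EF_Task 1 = 10
ES_Task 2 = 0; EF_Task 2 = 8
ES_Task 3 = max(EF_Task 1=10, EF_Task 2=8) = 10; EF_Task 3 = 10+6 = 16
ES_Task 4 = 16; EF_Task 4 = 16+6 = 22
ES_Task 5 = max(EF_Task 1=10, EF_Task 2=8) = 10; EF_Task 5 = 10+2 = 12
ES_Task 6 = max(EF_Task 2=8, EF_Task 4=22, EF_Task 5=12) = 22; EF_Task 6 = 22+10 = 32
Expected project duration μ = 32 days. Critical path: Task 1 → Task 3 → Task 4 → Task 6.

Variances on critical path: σ²_Task 1=0.444, σ²_Task 3=2.778, σ²_Task 4=5.444, σ²_Task 6=7.111.
Largest is σ²_Task 6 = 7.111.

Task 6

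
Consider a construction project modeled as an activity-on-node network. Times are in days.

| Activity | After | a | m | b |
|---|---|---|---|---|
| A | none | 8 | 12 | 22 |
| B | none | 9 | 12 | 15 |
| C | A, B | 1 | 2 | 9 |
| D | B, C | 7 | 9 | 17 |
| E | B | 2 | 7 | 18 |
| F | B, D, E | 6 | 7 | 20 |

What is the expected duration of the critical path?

te_A = (8 + 4·12 + 22)/6 = 78/6 = 13
te_B = (9 + 4·12 + 15)/6 = 72/6 = 12
te_C = (1 + 4·2 + 9)/6 = 18/6 = 3
te_D = (7 + 4·9 + 17)/6 = 60/6 = 10
te_E = (2 + 4·7 + 18)/6 = 48/6 = 8
te_F = (6 + 4·7 + 20)/6 = 54/6 = 9

Forward pass:
ES_A = 0; EF_A = 13
ES_B = 0; EF_B = 12
ES_C = max(EF_A=13, EF_B=12) = 13; EF_C = 13+3 = 16
ES_D = max(EF_B=12, EF_C=16) = 16; EF_D = 16+10 = 26
ES_E = 12; EF_E = 12+8 = 20
ES_F = max(EF_B=12, EF_D=26, EF_E=20) = 26; EF_F = 26+9 = 35
Expected project duration μ = 35 days. Critical path: A → C → D → F.

35 days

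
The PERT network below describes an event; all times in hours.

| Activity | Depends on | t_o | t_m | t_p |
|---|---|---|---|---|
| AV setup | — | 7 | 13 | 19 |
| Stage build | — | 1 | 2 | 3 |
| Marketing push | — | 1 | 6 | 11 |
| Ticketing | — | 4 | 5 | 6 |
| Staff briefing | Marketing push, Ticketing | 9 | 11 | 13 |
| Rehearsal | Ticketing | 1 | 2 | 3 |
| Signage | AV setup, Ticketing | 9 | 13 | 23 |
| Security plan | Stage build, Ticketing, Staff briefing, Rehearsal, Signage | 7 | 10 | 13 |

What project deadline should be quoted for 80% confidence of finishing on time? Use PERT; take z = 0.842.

te_AV setup = (7 + 4·13 + 19)/6 = 78/6 = 13; σ²_AV setup = ((19−7)/6)² = 4.000
te_Stage build = (1 + 4·2 + 3)/6 = 12/6 = 2; σ²_Stage build = ((3−1)/6)² = 0.111
te_Marketing push = (1 + 4·6 + 11)/6 = 36/6 = 6; σ²_Marketing push = ((11−1)/6)² = 2.778
te_Ticketing = (4 + 4·5 + 6)/6 = 30/6 = 5; σ²_Ticketing = ((6−4)/6)² = 0.111
te_Staff briefing = (9 + 4·11 + 13)/6 = 66/6 = 11; σ²_Staff briefing = ((13−9)/6)² = 0.444
te_Rehearsal = (1 + 4·2 + 3)/6 = 12/6 = 2; σ²_Rehearsal = ((3−1)/6)² = 0.111
te_Signage = (9 + 4·13 + 23)/6 = 84/6 = 14; σ²_Signage = ((23−9)/6)² = 5.444
te_Security plan = (7 + 4·10 + 13)/6 = 60/6 = 10; σ²_Security plan = ((13−7)/6)² = 1.000

Forward pass:
ES_AV setup = 0; EF_AV setup = 13
ES_Stage build = 0; EF_Stage build = 2
ES_Marketing push = 0; EF_Marketing push = 6
ES_Ticketing = 0; EF_Ticketing = 5
ES_Staff briefing = max(EF_Marketing push=6, EF_Ticketing=5) = 6; EF_Staff briefing = 6+11 = 17
ES_Rehearsal = 5; EF_Rehearsal = 5+2 = 7
ES_Signage = max(EF_AV setup=13, EF_Ticketing=5) = 13; EF_Signage = 13+14 = 27
ES_Security plan = max(EF_Stage build=2, EF_Ticketing=5, EF_Staff briefing=17, EF_Rehearsal=7, EF_Signage=27) = 27; EF_Security plan = 27+10 = 37
Expected project duration μ = 37 hours. Critical path: AV setup → Signage → Security plan.

Variance along critical path = 4.000 + 5.444 + 1.000 = 10.444; σ = 3.232 hours.
D = μ + z·σ = 37 + 0.842·3.232 = 39.7 hours

39.7 hours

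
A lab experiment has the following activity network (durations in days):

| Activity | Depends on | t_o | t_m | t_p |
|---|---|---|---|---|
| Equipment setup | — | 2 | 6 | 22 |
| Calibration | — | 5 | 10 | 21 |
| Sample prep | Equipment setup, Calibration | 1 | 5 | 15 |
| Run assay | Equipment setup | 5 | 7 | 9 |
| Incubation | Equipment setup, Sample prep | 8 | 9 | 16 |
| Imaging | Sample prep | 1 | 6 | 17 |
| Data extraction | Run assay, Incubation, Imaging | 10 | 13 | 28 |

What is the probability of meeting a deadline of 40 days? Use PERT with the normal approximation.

0.339

te_Equipment setup = (2 + 4·6 + 22)/6 = 48/6 = 8; σ²_Equipment setup = ((22−2)/6)² = 11.111
te_Calibration = (5 + 4·10 + 21)/6 = 66/6 = 11; σ²_Calibration = ((21−5)/6)² = 7.111
te_Sample prep = (1 + 4·5 + 15)/6 = 36/6 = 6; σ²_Sample prep = ((15−1)/6)² = 5.444
te_Run assay = (5 + 4·7 + 9)/6 = 42/6 = 7; σ²_Run assay = ((9−5)/6)² = 0.444
te_Incubation = (8 + 4·9 + 16)/6 = 60/6 = 10; σ²_Incubation = ((16−8)/6)² = 1.778
te_Imaging = (1 + 4·6 + 17)/6 = 42/6 = 7; σ²_Imaging = ((17−1)/6)² = 7.111
te_Data extraction = (10 + 4·13 + 28)/6 = 90/6 = 15; σ²_Data extraction = ((28−10)/6)² = 9.000

Forward pass:
ES_Equipment setup = 0; EF_Equipment setup = 8
ES_Calibration = 0; EF_Calibration = 11
ES_Sample prep = max(EF_Equipment setup=8, EF_Calibration=11) = 11; EF_Sample prep = 11+6 = 17
ES_Run assay = 8; EF_Run assay = 8+7 = 15
ES_Incubation = max(EF_Equipment setup=8, EF_Sample prep=17) = 17; EF_Incubation = 17+10 = 27
ES_Imaging = 17; EF_Imaging = 17+7 = 24
ES_Data extraction = max(EF_Run assay=15, EF_Incubation=27, EF_Imaging=24) = 27; EF_Data extraction = 27+15 = 42
Expected project duration μ = 42 days. Critical path: Calibration → Sample prep → Incubation → Data extraction.

Variance along critical path = 7.111 + 5.444 + 1.778 + 9.000 = 23.333; σ = √23.333 = 4.830 days.
Z = (40 − 42) / 4.830 = -0.414
P(T ≤ 40) = Φ(-0.414) ≈ 0.339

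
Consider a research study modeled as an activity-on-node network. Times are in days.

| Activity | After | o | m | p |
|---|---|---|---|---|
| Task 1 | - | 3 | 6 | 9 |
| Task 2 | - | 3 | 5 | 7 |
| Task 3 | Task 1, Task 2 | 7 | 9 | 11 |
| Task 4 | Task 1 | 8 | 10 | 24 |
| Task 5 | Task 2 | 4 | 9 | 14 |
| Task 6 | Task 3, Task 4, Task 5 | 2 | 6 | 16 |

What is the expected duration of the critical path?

te_Task 1 = (3 + 4·6 + 9)/6 = 36/6 = 6
te_Task 2 = (3 + 4·5 + 7)/6 = 30/6 = 5
te_Task 3 = (7 + 4·9 + 11)/6 = 54/6 = 9
te_Task 4 = (8 + 4·10 + 24)/6 = 72/6 = 12
te_Task 5 = (4 + 4·9 + 14)/6 = 54/6 = 9
te_Task 6 = (2 + 4·6 + 16)/6 = 42/6 = 7

Forward pass:
ES_Task 1 = 0; EF_Task 1 = 6
ES_Task 2 = 0; EF_Task 2 = 5
ES_Task 3 = max(EF_Task 1=6, EF_Task 2=5) = 6; EF_Task 3 = 6+9 = 15
ES_Task 4 = 6; EF_Task 4 = 6+12 = 18
ES_Task 5 = 5; EF_Task 5 = 5+9 = 14
ES_Task 6 = max(EF_Task 3=15, EF_Task 4=18, EF_Task 5=14) = 18; EF_Task 6 = 18+7 = 25
Expected project duration μ = 25 days. Critical path: Task 1 → Task 4 → Task 6.

25 days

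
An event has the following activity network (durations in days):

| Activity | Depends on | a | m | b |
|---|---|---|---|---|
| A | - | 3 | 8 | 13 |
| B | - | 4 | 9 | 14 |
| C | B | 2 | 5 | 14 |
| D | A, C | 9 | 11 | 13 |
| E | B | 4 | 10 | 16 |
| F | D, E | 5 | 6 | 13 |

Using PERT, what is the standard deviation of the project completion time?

te_A = (3 + 4·8 + 13)/6 = 48/6 = 8; σ²_A = ((13−3)/6)² = 2.778
te_B = (4 + 4·9 + 14)/6 = 54/6 = 9; σ²_B = ((14−4)/6)² = 2.778
te_C = (2 + 4·5 + 14)/6 = 36/6 = 6; σ²_C = ((14−2)/6)² = 4.000
te_D = (9 + 4·11 + 13)/6 = 66/6 = 11; σ²_D = ((13−9)/6)² = 0.444
te_E = (4 + 4·10 + 16)/6 = 60/6 = 10; σ²_E = ((16−4)/6)² = 4.000
te_F = (5 + 4·6 + 13)/6 = 42/6 = 7; σ²_F = ((13−5)/6)² = 1.778

Forward pass:
ES_A = 0; EF_A = 8
ES_B = 0; EF_B = 9
ES_C = 9; EF_C = 9+6 = 15
ES_D = max(EF_A=8, EF_C=15) = 15; EF_D = 15+11 = 26
ES_E = 9; EF_E = 9+10 = 19
ES_F = max(EF_D=26, EF_E=19) = 26; EF_F = 26+7 = 33
Expected project duration μ = 33 days. Critical path: B → C → D → F.

Variance along critical path = 2.778 + 4.000 + 0.444 + 1.778 = 9.000
σ = √9.000 = 3.000 days

3.00 days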